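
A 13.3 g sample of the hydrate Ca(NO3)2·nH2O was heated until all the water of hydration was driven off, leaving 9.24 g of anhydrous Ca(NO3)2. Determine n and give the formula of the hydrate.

Ca(NO3)2·4H2O

Mass of water lost = 13.3 − 9.24 = 4.06 g → 4.06 / 18.02 = 0.2253 mol H2O
Molar mass of Ca(NO3)2 = 164.10 g/mol → mol Ca(NO3)2 = 9.24 / 164.10 = 0.05631
n = 0.2253 / 0.05631 = 4.00 ≈ 4 → Ca(NO3)2·4H2O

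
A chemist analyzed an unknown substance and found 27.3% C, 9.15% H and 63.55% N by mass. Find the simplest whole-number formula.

CH4N2

Assume 100 g: 27.3 g C, 9.15 g H, 63.55 g N.
C: 27.3 g ÷ 12.01 g/mol = 2.273 mol
H: 9.15 g ÷ 1.008 g/mol = 9.077 mol
N: 63.55 g ÷ 14.01 g/mol = 4.536 mol
Smallest is C at 2.273 mol; normalising gives C 1.000, H 3.993, N 1.996
≈ 1:4:2 → CH4N2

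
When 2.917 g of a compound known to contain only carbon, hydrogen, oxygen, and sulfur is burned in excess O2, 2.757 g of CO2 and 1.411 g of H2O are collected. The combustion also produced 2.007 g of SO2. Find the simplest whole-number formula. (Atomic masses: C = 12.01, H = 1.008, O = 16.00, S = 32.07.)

C2H5O2S

mol C = 2.757 / 44.01 = 0.06264; mass C = 0.06264 × 12.01 = 0.7524 g
mol H = 2 × (1.411 / 18.02) = 0.1566; mass H = 0.1566 × 1.008 = 0.1579 g
mol S = 2.007 / 64.07 = 0.03133; mass S = 1.005 g
mass O = 2.917 − (1.915) = 1.002 g → mol O = 0.06264
Divide by the smallest (0.03133 mol S): C 2.000, H 4.999, O 2.000, S 1.000
Ratio ≈ 2:5:2:1, so the empirical formula is C2H5O2S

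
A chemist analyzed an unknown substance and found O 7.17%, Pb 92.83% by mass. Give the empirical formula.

OPb

Assume 100 g: 7.17 g O, 92.83 g Pb.
n(O) = 7.17/16.00 = 0.4481, n(Pb) = 92.83/207.2 = 0.448
Ratios (÷ 0.448): O 1.000, Pb 1.000
→ OPb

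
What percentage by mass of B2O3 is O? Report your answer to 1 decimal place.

68.9%

Molar mass = 2(10.81) + 3(16.00) = 69.620 g/mol
Mass of O per mole = 3 × 16.00 = 48.000 g
% O = 48.000 / 69.620 × 100 = 68.9%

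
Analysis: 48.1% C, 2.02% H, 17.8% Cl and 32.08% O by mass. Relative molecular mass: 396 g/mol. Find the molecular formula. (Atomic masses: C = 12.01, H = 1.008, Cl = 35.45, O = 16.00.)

C16H8Cl2O8

Assume 100 g: 48.1 g C, 2.02 g H, 17.8 g Cl, 32.08 g O.
n(C) = 48.1/12.01 = 4.005, n(H) = 2.02/1.008 = 2.004, n(Cl) = 17.8/35.45 = 0.5021, n(O) = 32.08/16.00 = 2.005
Smallest is Cl at 0.5021 mol; normalising gives C 7.976, H 3.991, Cl 1.000, O 3.993
→ C8H4ClO4
Empirical-formula mass = 199.56 g/mol
n = 396 / 199.56 = 1.98 ≈ 2
Molecular formula = (C8H4ClO4)×2 = C16H8Cl2O8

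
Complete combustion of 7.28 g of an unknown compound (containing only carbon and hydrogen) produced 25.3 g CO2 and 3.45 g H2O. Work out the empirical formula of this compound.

C3H2

mol C = 25.3 / 44.01 = 0.5749; mass C = 0.5749 × 12.01 = 6.904 g
mol H = 2 × (3.45 / 18.02) = 0.3829; mass H = 0.3829 × 1.008 = 0.3860 g
Ratios (÷ 0.3829): C 1.501, H 1.000
×2: C 3.00, H 2.00 → C3H2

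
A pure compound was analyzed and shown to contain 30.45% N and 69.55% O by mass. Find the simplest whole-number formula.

NO2

Assume 100 g: 30.45 g N, 69.55 g O.
Moles — N: 30.45 / 14.01 = 2.173 mol; O: 69.55 / 16.00 = 4.347 mol
Divide by the smallest (2.173 mol N): N 1.000, O 2.000
≈ 1:2 → NO2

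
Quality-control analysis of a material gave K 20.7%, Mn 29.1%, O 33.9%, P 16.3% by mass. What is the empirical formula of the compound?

Assume 100 g: 20.7 g K, 29.1 g Mn, 33.9 g O, 16.3 g P.
K: 20.7 g ÷ 39.10 g/mol = 0.5294 mol
Mn: 29.1 g ÷ 54.94 g/mol = 0.5297 mol
O: 33.9 g ÷ 16.00 g/mol = 2.119 mol
P: 16.3 g ÷ 30.97 g/mol = 0.5263 mol
Divide by the smallest (0.5263 mol P): K 1.006, Mn 1.006, O 4.026, P 1.000
Ratio ≈ 1:1:4:1, so the empirical formula is KMnO4P

KMnO4P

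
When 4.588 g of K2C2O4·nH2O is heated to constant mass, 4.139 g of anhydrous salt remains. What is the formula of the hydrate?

K2C2O4·H2O

Mass of water lost = 4.588 − 4.139 = 0.449 g → 0.449 / 18.02 = 0.02492 mol H2O
Molar mass of K2C2O4 = 166.22 g/mol → mol K2C2O4 = 4.139 / 166.22 = 0.0249
n = 0.02492 / 0.0249 = 1.00 ≈ 1 → K2C2O4·H2O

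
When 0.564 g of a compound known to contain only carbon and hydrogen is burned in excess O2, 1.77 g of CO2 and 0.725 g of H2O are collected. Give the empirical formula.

mol C = 1.77 / 44.01 = 0.04022; mass C = 0.04022 × 12.01 = 0.4830 g
mol H = 2 × (0.725 / 18.02) = 0.08047; mass H = 0.08047 × 1.008 = 0.08111 g
Divide by the smallest (0.04022 mol C): C 1.000, H 2.001
→ CH2

CH2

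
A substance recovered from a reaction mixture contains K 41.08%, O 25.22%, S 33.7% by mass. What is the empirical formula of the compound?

Assume 100 g: 41.08 g K, 25.22 g O, 33.7 g S.
Moles — K: 41.08 / 39.10 = 1.051 mol; O: 25.22 / 16.00 = 1.576 mol; S: 33.7 / 32.07 = 1.051 mol
Smallest is K at 1.051 mol; normalising gives K 1.000, O 1.500, S 1.000
Multiply by 2: K 2.00, O 3.00, S 2.00 → K2O3S2

K2O3S2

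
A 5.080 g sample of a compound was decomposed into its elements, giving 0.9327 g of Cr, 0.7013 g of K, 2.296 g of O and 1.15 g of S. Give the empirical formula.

n(Cr) = 0.9327/52.00 = 0.01794, n(K) = 0.7013/39.10 = 0.01794, n(O) = 2.296/16.00 = 0.1435, n(S) = 1.15/32.07 = 0.03586
Divide by the smallest (0.01794 mol K): Cr 1.000, K 1.000, O 8.001, S 1.999
≈ 1:1:8:2 → CrKO8S2

CrKO8S2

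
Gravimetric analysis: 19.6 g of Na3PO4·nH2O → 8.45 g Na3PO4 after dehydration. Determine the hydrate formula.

Mass of water lost = 19.6 − 8.45 = 11.15 g → 11.15 / 18.02 = 0.6188 mol H2O
Molar mass of Na3PO4 = 163.94 g/mol → mol Na3PO4 = 8.45 / 163.94 = 0.05154
n = 0.6188 / 0.05154 = 12.00 ≈ 12 → Na3PO4·12H2O

Na3PO4·12H2O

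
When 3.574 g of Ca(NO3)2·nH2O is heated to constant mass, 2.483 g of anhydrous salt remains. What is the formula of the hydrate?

Mass of water lost = 3.574 − 2.483 = 1.091 g → 1.091 / 18.02 = 0.06054 mol H2O
Molar mass of Ca(NO3)2 = 164.10 g/mol → mol Ca(NO3)2 = 2.483 / 164.10 = 0.01513
n = 0.06054 / 0.01513 = 4.00 ≈ 4 → Ca(NO3)2·4H2O

Ca(NO3)2·4H2O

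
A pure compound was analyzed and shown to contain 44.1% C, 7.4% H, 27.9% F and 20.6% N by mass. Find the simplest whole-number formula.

C5H10F2N2

Assume 100 g: 44.1 g C, 7.4 g H, 27.9 g F, 20.6 g N.
C: 44.1 g ÷ 12.01 g/mol = 3.672 mol
H: 7.4 g ÷ 1.008 g/mol = 7.341 mol
F: 27.9 g ÷ 19.00 g/mol = 1.468 mol
N: 20.6 g ÷ 14.01 g/mol = 1.47 mol
Ratios (÷ 1.468): C 2.501, H 4.999, F 1.000, N 1.001
Scaling by 2: C 5.00, H 10.00, F 2.00, N 2.00 → C5H10F2N2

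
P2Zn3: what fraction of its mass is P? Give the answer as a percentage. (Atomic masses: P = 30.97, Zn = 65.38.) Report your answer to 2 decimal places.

24.00%

Molar mass = 2(30.97) + 3(65.38) = 258.080 g/mol
Mass of P per mole = 2 × 30.97 = 61.940 g
% P = 61.940 / 258.080 × 100 = 24.00%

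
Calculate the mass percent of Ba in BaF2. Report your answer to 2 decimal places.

Molar mass = 1(137.33) + 2(19.00) = 175.330 g/mol
Mass of Ba per mole = 1 × 137.33 = 137.330 g
% Ba = 137.330 / 175.330 × 100 = 78.33%

78.33%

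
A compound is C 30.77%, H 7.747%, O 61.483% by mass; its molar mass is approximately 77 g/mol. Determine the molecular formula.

C2H6O3

Assume 100 g: 30.77 g C, 7.747 g H, 61.483 g O.
C: 30.77 g ÷ 12.01 g/mol = 2.562 mol
H: 7.747 g ÷ 1.008 g/mol = 7.686 mol
O: 61.483 g ÷ 16.00 g/mol = 3.843 mol
Divide by the smallest (2.562 mol C): C 1.000, H 3.000, O 1.500
Scaling by 2: C 2.00, H 6.00, O 3.00 → C2H6O3
Empirical-formula mass = 78.07 g/mol
n = 77 / 78.07 = 0.99 ≈ 1
Molecular formula = empirical formula = C2H6O3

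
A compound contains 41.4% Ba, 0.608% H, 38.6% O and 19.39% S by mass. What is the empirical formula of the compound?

Assume 100 g: 41.4 g Ba, 0.608 g H, 38.6 g O, 19.39 g S.
Moles — Ba: 41.4 / 137.33 = 0.3015 mol; H: 0.608 / 1.008 = 0.6032 mol; O: 38.6 / 16.00 = 2.413 mol; S: 19.39 / 32.07 = 0.6046 mol
Ratios (÷ 0.3015): Ba 1.000, H 2.001, O 8.003, S 2.006
≈ 1:2:8:2 → BaH2O8S2

BaH2O8S2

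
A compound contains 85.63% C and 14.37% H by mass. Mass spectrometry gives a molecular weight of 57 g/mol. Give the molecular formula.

C4H8

Assume 100 g: 85.63 g C, 14.37 g H.
n(C) = 85.63/12.01 = 7.13, n(H) = 14.37/1.008 = 14.26
Divide by the smallest (7.13 mol C): C 1.000, H 1.999
≈ 1:2 → CH2
Empirical-formula mass = 14.03 g/mol
n = 57 / 14.03 = 4.06 ≈ 4
Molecular formula = (CH2)×4 = C4H8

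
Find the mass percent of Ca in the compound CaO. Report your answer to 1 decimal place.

71.5%

Molar mass = 1(40.08) + 1(16.00) = 56.080 g/mol
Mass of Ca per mole = 1 × 40.08 = 40.080 g
% Ca = 40.080 / 56.080 × 100 = 71.5%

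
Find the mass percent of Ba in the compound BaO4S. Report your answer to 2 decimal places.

58.84%

Molar mass = 1(137.33) + 4(16.00) + 1(32.07) = 233.400 g/mol
Mass of Ba per mole = 1 × 137.33 = 137.330 g
% Ba = 137.330 / 233.400 × 100 = 58.84%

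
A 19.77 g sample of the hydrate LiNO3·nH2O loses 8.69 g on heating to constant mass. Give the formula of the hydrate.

Mass of anhydrous LiNO3 = 19.77 − 8.69 = 11.08 g
mol H2O = 8.69 / 18.02 = 0.4822
Molar mass of LiNO3 = 68.95 g/mol → mol LiNO3 = 11.08 / 68.95 = 0.1607
n = 0.4822 / 0.1607 = 3.00 ≈ 3 → LiNO3·3H2O

LiNO3·3H2O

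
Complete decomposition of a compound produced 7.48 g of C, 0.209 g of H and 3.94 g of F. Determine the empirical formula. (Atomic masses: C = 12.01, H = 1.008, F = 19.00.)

C: 7.48 g ÷ 12.01 g/mol = 0.6228 mol
H: 0.209 g ÷ 1.008 g/mol = 0.2073 mol
F: 3.94 g ÷ 19.00 g/mol = 0.2074 mol
Divide by the smallest (0.2073 mol H): C 3.004, H 1.000, F 1.000
→ C3HF

C3HF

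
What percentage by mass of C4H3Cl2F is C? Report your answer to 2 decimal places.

Molar mass = 4(12.01) + 3(1.008) + 2(35.45) + 1(19.00) = 140.964 g/mol
Mass of C per mole = 4 × 12.01 = 48.040 g
% C = 48.040 / 140.964 × 100 = 34.08%

34.08%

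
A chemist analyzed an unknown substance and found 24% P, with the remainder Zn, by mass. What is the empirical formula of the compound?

Assume 100 g: 24 g P, 76 g Zn.
P: 24 g ÷ 30.97 g/mol = 0.7749 mol
Zn: 76 g ÷ 65.38 g/mol = 1.162 mol
Smallest is P at 0.7749 mol; normalising gives P 1.000, Zn 1.500
×2: P 2.00, Zn 3.00 → P2Zn3

P2Zn3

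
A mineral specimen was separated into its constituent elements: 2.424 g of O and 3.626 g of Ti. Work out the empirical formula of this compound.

O2Ti

n(O) = 2.424/16.00 = 0.1515, n(Ti) = 3.626/47.87 = 0.07575
Divide by the smallest (0.07575 mol Ti): O 2.000, Ti 1.000
Ratio ≈ 2:1, so the empirical formula is O2Ti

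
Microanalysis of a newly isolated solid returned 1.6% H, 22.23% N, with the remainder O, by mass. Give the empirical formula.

Assume 100 g: 1.6 g H, 22.23 g N, 76.17 g O.
Moles — H: 1.6 / 1.008 = 1.587 mol; N: 22.23 / 14.01 = 1.587 mol; O: 76.17 / 16.00 = 4.761 mol
Divide by the smallest (1.587 mol N): H 1.000, N 1.000, O 3.000
→ HNO3

HNO3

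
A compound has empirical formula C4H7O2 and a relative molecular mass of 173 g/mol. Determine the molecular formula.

Empirical-formula mass = 87.10 g/mol
n = 173 / 87.10 = 1.99 ≈ 2
Molecular formula = (C4H7O2)2 = C8H14O4

C8H14O4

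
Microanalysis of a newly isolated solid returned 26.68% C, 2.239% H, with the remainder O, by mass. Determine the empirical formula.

Assume 100 g: 26.68 g C, 2.239 g H, 71.081 g O.
n(C) = 26.68/12.01 = 2.221, n(H) = 2.239/1.008 = 2.221, n(O) = 71.081/16.00 = 4.443
Divide by the smallest (2.221 mol H): C 1.000, H 1.000, O 2.000
→ CHO2

CHO2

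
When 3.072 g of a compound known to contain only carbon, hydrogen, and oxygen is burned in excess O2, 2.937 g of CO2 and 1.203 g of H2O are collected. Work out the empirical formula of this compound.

mol C = 2.937 / 44.01 = 0.06673; mass C = 0.06673 × 12.01 = 0.8015 g
mol H = 2 × (1.203 / 18.02) = 0.1335; mass H = 0.1335 × 1.008 = 0.1346 g
mass O = 3.072 − (0.9361) = 2.136 g → mol O = 0.1335
Smallest is C at 0.06673 mol; normalising gives C 1.000, H 2.001, O 2.000
Ratio ≈ 1:2:2, so the empirical formula is CH2O2

CH2O2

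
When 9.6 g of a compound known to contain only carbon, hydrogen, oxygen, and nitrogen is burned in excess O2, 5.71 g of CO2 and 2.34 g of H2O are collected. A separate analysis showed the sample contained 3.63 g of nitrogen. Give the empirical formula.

CH2N2O2

mol C = 5.71 / 44.01 = 0.1297; mass C = 0.1297 × 12.01 = 1.558 g
mol H = 2 × (2.34 / 18.02) = 0.2597; mass H = 0.2597 × 1.008 = 0.2618 g
mol N = 3.63 / 14.01 = 0.2591
mass O = 9.6 − (5.450) = 4.150 g → mol O = 0.2594
Smallest is C at 0.1297 mol; normalising gives C 1.000, H 2.002, N 1.997, O 1.999
→ CH2N2O2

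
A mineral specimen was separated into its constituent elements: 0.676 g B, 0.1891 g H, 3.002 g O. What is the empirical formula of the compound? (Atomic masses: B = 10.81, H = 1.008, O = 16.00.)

BH3O3

Moles — B: 0.676 / 10.81 = 0.06253 mol; H: 0.1891 / 1.008 = 0.1876 mol; O: 3.002 / 16.00 = 0.1876 mol
Divide by the smallest (0.06253 mol B): B 1.000, H 3.000, O 3.000
→ BH3O3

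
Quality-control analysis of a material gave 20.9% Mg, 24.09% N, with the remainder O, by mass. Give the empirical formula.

Assume 100 g: 20.9 g Mg, 24.09 g N, 55.01 g O.
Moles — Mg: 20.9 / 24.31 = 0.8597 mol; N: 24.09 / 14.01 = 1.719 mol; O: 55.01 / 16.00 = 3.438 mol
Ratios (÷ 0.8597): Mg 1.000, N 2.000, O 3.999
≈ 1:2:4 → MgN2O4

MgN2O4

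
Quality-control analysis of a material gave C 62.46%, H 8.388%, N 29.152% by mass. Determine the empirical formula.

Assume 100 g: 62.46 g C, 8.388 g H, 29.152 g N.
C: 62.46 g ÷ 12.01 g/mol = 5.201 mol
H: 8.388 g ÷ 1.008 g/mol = 8.321 mol
N: 29.152 g ÷ 14.01 g/mol = 2.081 mol
Ratios (÷ 2.081): C 2.499, H 3.999, N 1.000
Scaling by 2: C 5.00, H 8.00, N 2.00 → C5H8N2

C5H8N2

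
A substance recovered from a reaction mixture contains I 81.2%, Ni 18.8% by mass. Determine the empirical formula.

Assume 100 g: 81.2 g I, 18.8 g Ni.
I: 81.2 g ÷ 126.90 g/mol = 0.6399 mol
Ni: 18.8 g ÷ 58.69 g/mol = 0.3203 mol
Smallest is Ni at 0.3203 mol; normalising gives I 1.998, Ni 1.000
Ratio ≈ 2:1, so the empirical formula is I2Ni

I2Ni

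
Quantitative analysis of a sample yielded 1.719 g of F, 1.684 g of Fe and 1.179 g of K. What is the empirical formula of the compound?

Moles — F: 1.719 / 19.00 = 0.09047 mol; Fe: 1.684 / 55.85 = 0.03015 mol; K: 1.179 / 39.10 = 0.03015 mol
Smallest is Fe at 0.03015 mol; normalising gives F 3.001, Fe 1.000, K 1.000
→ F3FeK

F3FeK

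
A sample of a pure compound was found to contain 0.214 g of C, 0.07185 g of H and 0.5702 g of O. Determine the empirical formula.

CH4O2

n(C) = 0.214/12.01 = 0.01782, n(H) = 0.07185/1.008 = 0.07128, n(O) = 0.5702/16.00 = 0.03564
Ratios (÷ 0.01782): C 1.000, H 4.000, O 2.000
Ratio ≈ 1:4:2, so the empirical formula is CH4O2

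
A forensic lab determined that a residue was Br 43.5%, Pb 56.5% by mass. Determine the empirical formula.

Br2Pb

Assume 100 g: 43.5 g Br, 56.5 g Pb.
Moles — Br: 43.5 / 79.90 = 0.5444 mol; Pb: 56.5 / 207.2 = 0.2727 mol
Smallest is Pb at 0.2727 mol; normalising gives Br 1.997, Pb 1.000
≈ 2:1 → Br2Pb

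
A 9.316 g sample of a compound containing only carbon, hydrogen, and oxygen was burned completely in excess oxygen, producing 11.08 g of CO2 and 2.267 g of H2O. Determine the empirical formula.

C2H2O3

mol C = 11.08 / 44.01 = 0.2518; mass C = 0.2518 × 12.01 = 3.024 g
mol H = 2 × (2.267 / 18.02) = 0.2516; mass H = 0.2516 × 1.008 = 0.2536 g
mass O = 9.316 − (3.277) = 6.039 g → mol O = 0.3774
Smallest is H at 0.2516 mol; normalising gives C 1.001, H 1.000, O 1.500
×2: C 2.00, H 2.00, O 3.00 → C2H2O3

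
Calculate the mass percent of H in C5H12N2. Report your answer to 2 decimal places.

Molar mass = 5(12.01) + 12(1.008) + 2(14.01) = 100.166 g/mol
Mass of H per mole = 12 × 1.008 = 12.096 g
% H = 12.096 / 100.166 × 100 = 12.08%

12.08%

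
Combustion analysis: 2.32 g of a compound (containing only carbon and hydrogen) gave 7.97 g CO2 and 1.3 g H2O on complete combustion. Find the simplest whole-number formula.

mol C = 7.97 / 44.01 = 0.1811; mass C = 0.1811 × 12.01 = 2.175 g
mol H = 2 × (1.3 / 18.02) = 0.1443; mass H = 0.1443 × 1.008 = 0.1454 g
Ratios (÷ 0.1443): C 1.255, H 1.000
Multiply by 4: C 5.02, H 4.00 → C5H4

C5H4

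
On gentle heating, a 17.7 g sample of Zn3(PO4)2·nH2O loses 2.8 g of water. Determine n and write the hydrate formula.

Mass of anhydrous Zn3(PO4)2 = 17.7 − 2.8 = 14.9 g
mol H2O = 2.8 / 18.02 = 0.1554
Molar mass of Zn3(PO4)2 = 386.08 g/mol → mol Zn3(PO4)2 = 14.9 / 386.08 = 0.03859
n = 0.1554 / 0.03859 = 4.03 ≈ 4 → Zn3(PO4)2·4H2O

Zn3(PO4)2·4H2O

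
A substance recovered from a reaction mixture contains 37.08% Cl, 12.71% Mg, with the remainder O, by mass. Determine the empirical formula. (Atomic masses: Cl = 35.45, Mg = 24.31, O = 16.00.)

Cl2MgO6

Assume 100 g: 37.08 g Cl, 12.71 g Mg, 50.21 g O.
n(Cl) = 37.08/35.45 = 1.046, n(Mg) = 12.71/24.31 = 0.5228, n(O) = 50.21/16.00 = 3.138
Divide by the smallest (0.5228 mol Mg): Cl 2.001, Mg 1.000, O 6.002
≈ 2:1:6 → Cl2MgO6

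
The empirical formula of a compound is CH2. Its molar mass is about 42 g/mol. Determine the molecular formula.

Empirical-formula mass = 14.03 g/mol
n = 42 / 14.03 = 2.99 ≈ 3
Molecular formula = (CH2)3 = C3H6

C3H6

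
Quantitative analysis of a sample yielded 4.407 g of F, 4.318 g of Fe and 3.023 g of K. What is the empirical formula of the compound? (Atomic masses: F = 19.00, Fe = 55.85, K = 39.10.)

Moles — F: 4.407 / 19.00 = 0.2319 mol; Fe: 4.318 / 55.85 = 0.07731 mol; K: 3.023 / 39.10 = 0.07731 mol
Divide by the smallest (0.07731 mol Fe): F 3.000, Fe 1.000, K 1.000
≈ 3:1:1 → F3FeK

F3FeK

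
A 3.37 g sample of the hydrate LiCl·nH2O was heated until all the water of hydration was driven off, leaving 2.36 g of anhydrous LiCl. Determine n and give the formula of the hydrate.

Mass of water lost = 3.37 − 2.36 = 1.01 g → 1.01 / 18.02 = 0.05605 mol H2O
Molar mass of LiCl = 42.39 g/mol → mol LiCl = 2.36 / 42.39 = 0.05567
n = 0.05605 / 0.05567 = 1.01 ≈ 1 → LiCl·H2O

LiCl·H2O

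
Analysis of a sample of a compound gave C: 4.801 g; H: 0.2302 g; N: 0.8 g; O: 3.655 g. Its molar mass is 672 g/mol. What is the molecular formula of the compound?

C28H16N4O16

C: 4.801 g ÷ 12.01 g/mol = 0.3998 mol
H: 0.2302 g ÷ 1.008 g/mol = 0.2284 mol
N: 0.8 g ÷ 14.01 g/mol = 0.0571 mol
O: 3.655 g ÷ 16.00 g/mol = 0.2284 mol
Smallest is N at 0.0571 mol; normalising gives C 7.001, H 3.999, N 1.000, O 4.001
≈ 7:4:1:4 → C7H4NO4
Empirical-formula mass = 166.11 g/mol
n = 672 / 166.11 = 4.05 ≈ 4
Molecular formula = (C7H4NO4)×4 = C28H16N4O16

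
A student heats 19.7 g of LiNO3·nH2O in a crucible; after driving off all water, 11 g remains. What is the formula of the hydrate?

LiNO3·3H2O

Mass of water lost = 19.7 − 11 = 8.7 g → 8.7 / 18.02 = 0.4828 mol H2O
Molar mass of LiNO3 = 68.95 g/mol → mol LiNO3 = 11 / 68.95 = 0.1595
n = 0.4828 / 0.1595 = 3.03 ≈ 3 → LiNO3·3H2O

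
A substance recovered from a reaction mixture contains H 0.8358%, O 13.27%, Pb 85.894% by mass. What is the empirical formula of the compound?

H2O2Pb

Assume 100 g: 0.8358 g H, 13.27 g O, 85.894 g Pb.
n(H) = 0.8358/1.008 = 0.8292, n(O) = 13.27/16.00 = 0.8294, n(Pb) = 85.894/207.2 = 0.4145
Smallest is Pb at 0.4145 mol; normalising gives H 2.000, O 2.001, Pb 1.000
≈ 2:2:1 → H2O2Pb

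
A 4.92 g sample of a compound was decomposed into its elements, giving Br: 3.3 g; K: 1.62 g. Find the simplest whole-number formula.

Br: 3.3 g ÷ 79.90 g/mol = 0.0413 mol
K: 1.62 g ÷ 39.10 g/mol = 0.04143 mol
Divide by the smallest (0.0413 mol Br): Br 1.000, K 1.003
→ BrK

BrK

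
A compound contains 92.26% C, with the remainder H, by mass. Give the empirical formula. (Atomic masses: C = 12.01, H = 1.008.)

Assume 100 g: 92.26 g C, 7.74 g H.
Moles — C: 92.26 / 12.01 = 7.682 mol; H: 7.74 / 1.008 = 7.679 mol
Smallest is H at 7.679 mol; normalising gives C 1.000, H 1.000
→ CH

CH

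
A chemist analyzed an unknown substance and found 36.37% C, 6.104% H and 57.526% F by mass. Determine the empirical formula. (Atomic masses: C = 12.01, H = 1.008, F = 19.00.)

Assume 100 g: 36.37 g C, 6.104 g H, 57.526 g F.
Moles — C: 36.37 / 12.01 = 3.028 mol; H: 6.104 / 1.008 = 6.056 mol; F: 57.526 / 19.00 = 3.028 mol
Ratios (÷ 3.028): C 1.000, H 2.000, F 1.000
Ratio ≈ 1:2:1, so the empirical formula is CH2F

CH2F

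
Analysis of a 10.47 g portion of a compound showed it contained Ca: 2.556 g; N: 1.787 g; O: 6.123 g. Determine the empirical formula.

Ca: 2.556 g ÷ 40.08 g/mol = 0.06377 mol
N: 1.787 g ÷ 14.01 g/mol = 0.1276 mol
O: 6.123 g ÷ 16.00 g/mol = 0.3827 mol
Ratios (÷ 0.06377): Ca 1.000, N 2.000, O 6.001
≈ 1:2:6 → CaN2O6

CaN2O6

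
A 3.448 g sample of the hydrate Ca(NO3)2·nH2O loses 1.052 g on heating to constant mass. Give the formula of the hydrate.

Mass of anhydrous Ca(NO3)2 = 3.448 − 1.052 = 2.396 g
mol H2O = 1.052 / 18.02 = 0.05838
Molar mass of Ca(NO3)2 = 164.10 g/mol → mol Ca(NO3)2 = 2.396 / 164.10 = 0.0146
n = 0.05838 / 0.0146 = 4.00 ≈ 4 → Ca(NO3)2·4H2O

Ca(NO3)2·4H2O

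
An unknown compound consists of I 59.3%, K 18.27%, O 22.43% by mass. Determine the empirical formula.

Assume 100 g: 59.3 g I, 18.27 g K, 22.43 g O.
n(I) = 59.3/126.90 = 0.4673, n(K) = 18.27/39.10 = 0.4673, n(O) = 22.43/16.00 = 1.402
Divide by the smallest (0.4673 mol K): I 1.000, K 1.000, O 3.000
→ IKO3

IKO3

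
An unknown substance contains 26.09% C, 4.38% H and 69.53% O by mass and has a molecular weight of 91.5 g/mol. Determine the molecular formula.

C2H4O4

Assume 100 g: 26.09 g C, 4.38 g H, 69.53 g O.
n(C) = 26.09/12.01 = 2.172, n(H) = 4.38/1.008 = 4.345, n(O) = 69.53/16.00 = 4.346
Smallest is C at 2.172 mol; normalising gives C 1.000, H 2.000, O 2.000
Ratio ≈ 1:2:2, so the empirical formula is CH2O2
Empirical-formula mass = 46.03 g/mol
n = 91.5 / 46.03 = 1.99 ≈ 2
Molecular formula = (CH2O2)×2 = C2H4O4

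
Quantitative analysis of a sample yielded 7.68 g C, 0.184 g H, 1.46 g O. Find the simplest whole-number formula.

Moles — C: 7.68 / 12.01 = 0.6395 mol; H: 0.184 / 1.008 = 0.1825 mol; O: 1.46 / 16.00 = 0.09125 mol
Divide by the smallest (0.09125 mol O): C 7.008, H 2.000, O 1.000
Ratio ≈ 7:2:1, so the empirical formula is C7H2O

C7H2O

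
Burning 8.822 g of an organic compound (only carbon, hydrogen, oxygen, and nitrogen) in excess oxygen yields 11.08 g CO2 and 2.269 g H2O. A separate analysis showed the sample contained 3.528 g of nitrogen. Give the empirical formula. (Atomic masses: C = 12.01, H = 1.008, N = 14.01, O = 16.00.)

mol C = 11.08 / 44.01 = 0.2518; mass C = 0.2518 × 12.01 = 3.024 g
mol H = 2 × (2.269 / 18.02) = 0.2518; mass H = 0.2518 × 1.008 = 0.2538 g
mol N = 3.528 / 14.01 = 0.2518
mass O = 8.822 − (6.805) = 2.017 g → mol O = 0.1260
Smallest is O at 0.126 mol; normalising gives C 1.998, H 1.998, N 1.998, O 1.000
→ C2H2N2O

C2H2N2O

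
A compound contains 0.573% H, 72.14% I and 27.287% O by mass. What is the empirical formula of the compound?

HIO3

Assume 100 g: 0.573 g H, 72.14 g I, 27.287 g O.
n(H) = 0.573/1.008 = 0.5685, n(I) = 72.14/126.90 = 0.5685, n(O) = 27.287/16.00 = 1.705
Ratios (÷ 0.5685): H 1.000, I 1.000, O 3.000
Ratio ≈ 1:1:3, so the empirical formula is HIO3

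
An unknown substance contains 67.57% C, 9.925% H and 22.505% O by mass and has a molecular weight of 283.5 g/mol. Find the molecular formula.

C16H28O4

Assume 100 g: 67.57 g C, 9.925 g H, 22.505 g O.
Moles — C: 67.57 / 12.01 = 5.626 mol; H: 9.925 / 1.008 = 9.846 mol; O: 22.505 / 16.00 = 1.407 mol
Smallest is O at 1.407 mol; normalising gives C 4.000, H 7.000, O 1.000
≈ 4:7:1 → C4H7O
Empirical-formula mass = 71.10 g/mol
n = 283.5 / 71.10 = 3.99 ≈ 4
Molecular formula = (C4H7O)×4 = C16H28O4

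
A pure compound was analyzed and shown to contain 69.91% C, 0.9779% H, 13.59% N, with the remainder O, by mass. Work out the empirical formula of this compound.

C6HNO

Assume 100 g: 69.91 g C, 0.9779 g H, 13.59 g N, 15.522 g O.
Moles — C: 69.91 / 12.01 = 5.821 mol; H: 0.9779 / 1.008 = 0.9701 mol; N: 13.59 / 14.01 = 0.97 mol; O: 15.522 / 16.00 = 0.9701 mol
Ratios (÷ 0.97): C 6.001, H 1.000, N 1.000, O 1.000
≈ 6:1:1:1 → C6HNO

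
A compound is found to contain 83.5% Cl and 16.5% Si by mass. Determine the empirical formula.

Assume 100 g: 83.5 g Cl, 16.5 g Si.
Moles — Cl: 83.5 / 35.45 = 2.355 mol; Si: 16.5 / 28.09 = 0.5874 mol
Divide by the smallest (0.5874 mol Si): Cl 4.010, Si 1.000
Ratio ≈ 4:1, so the empirical formula is Cl4Si

Cl4Si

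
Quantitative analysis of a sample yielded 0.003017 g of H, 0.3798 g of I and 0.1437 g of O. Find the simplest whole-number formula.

HIO3

n(H) = 0.003017/1.008 = 0.002993, n(I) = 0.3798/126.90 = 0.002993, n(O) = 0.1437/16.00 = 0.008981
Smallest is I at 0.002993 mol; normalising gives H 1.000, I 1.000, O 3.001
Ratio ≈ 1:1:3, so the empirical formula is HIO3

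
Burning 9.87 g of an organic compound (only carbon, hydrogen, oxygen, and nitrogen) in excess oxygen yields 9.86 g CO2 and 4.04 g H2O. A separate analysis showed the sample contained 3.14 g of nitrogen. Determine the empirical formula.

CH2NO

mol C = 9.86 / 44.01 = 0.2240; mass C = 0.2240 × 12.01 = 2.691 g
mol H = 2 × (4.04 / 18.02) = 0.4484; mass H = 0.4484 × 1.008 = 0.4520 g
mol N = 3.14 / 14.01 = 0.2241
mass O = 9.87 − (6.283) = 3.587 g → mol O = 0.2242
Divide by the smallest (0.224 mol C): C 1.000, H 2.001, N 1.000, O 1.001
Ratio ≈ 1:2:1:1, so the empirical formula is CH2NO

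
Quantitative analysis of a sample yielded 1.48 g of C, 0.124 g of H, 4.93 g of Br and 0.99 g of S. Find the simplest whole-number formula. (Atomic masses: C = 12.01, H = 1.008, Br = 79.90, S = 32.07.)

Moles — C: 1.48 / 12.01 = 0.1232 mol; H: 0.124 / 1.008 = 0.123 mol; Br: 4.93 / 79.90 = 0.0617 mol; S: 0.99 / 32.07 = 0.03087 mol
Ratios (÷ 0.03087): C 3.992, H 3.985, Br 1.999, S 1.000
Ratio ≈ 4:4:2:1, so the empirical formula is C4H4Br2S

C4H4Br2S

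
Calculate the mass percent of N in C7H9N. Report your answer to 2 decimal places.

Molar mass = 7(12.01) + 9(1.008) + 1(14.01) = 107.152 g/mol
Mass of N per mole = 1 × 14.01 = 14.010 g
% N = 14.010 / 107.152 × 100 = 13.07%

13.07%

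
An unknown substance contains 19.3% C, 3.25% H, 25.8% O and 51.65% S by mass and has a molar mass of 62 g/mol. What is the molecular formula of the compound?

Assume 100 g: 19.3 g C, 3.25 g H, 25.8 g O, 51.65 g S.
Moles — C: 19.3 / 12.01 = 1.607 mol; H: 3.25 / 1.008 = 3.224 mol; O: 25.8 / 16.00 = 1.613 mol; S: 51.65 / 32.07 = 1.611 mol
Divide by the smallest (1.607 mol C): C 1.000, H 2.006, O 1.003, S 1.002
→ CH2OS
Empirical-formula mass = 62.10 g/mol
n = 62 / 62.10 = 1.00 ≈ 1
Molecular formula = empirical formula = CH2OS

CH2OS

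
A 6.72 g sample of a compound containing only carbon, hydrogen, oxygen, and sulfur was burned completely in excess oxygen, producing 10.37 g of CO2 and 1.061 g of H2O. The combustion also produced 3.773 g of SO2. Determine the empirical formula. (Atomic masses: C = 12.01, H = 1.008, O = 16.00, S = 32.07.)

mol C = 10.37 / 44.01 = 0.2356; mass C = 0.2356 × 12.01 = 2.830 g
mol H = 2 × (1.061 / 18.02) = 0.1178; mass H = 0.1178 × 1.008 = 0.1187 g
mol S = 3.773 / 64.07 = 0.05889; mass S = 1.889 g
mass O = 6.72 − (4.837) = 1.883 g → mol O = 0.1177
Ratios (÷ 0.05889): C 4.001, H 2.000, O 1.998, S 1.000
≈ 4:2:2:1 → C4H2O2S

C4H2O2S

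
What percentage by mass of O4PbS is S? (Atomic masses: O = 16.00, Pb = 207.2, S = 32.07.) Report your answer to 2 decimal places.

Molar mass = 4(16.00) + 1(207.2) + 1(32.07) = 303.270 g/mol
Mass of S per mole = 1 × 32.07 = 32.070 g
% S = 32.070 / 303.270 × 100 = 10.57%

10.57%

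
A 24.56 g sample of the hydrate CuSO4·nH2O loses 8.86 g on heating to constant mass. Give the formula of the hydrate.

Mass of anhydrous CuSO4 = 24.56 − 8.86 = 15.7 g
mol H2O = 8.86 / 18.02 = 0.4917
Molar mass of CuSO4 = 159.62 g/mol → mol CuSO4 = 15.7 / 159.62 = 0.09836
n = 0.4917 / 0.09836 = 5.00 ≈ 5 → CuSO4·5H2O

CuSO4·5H2O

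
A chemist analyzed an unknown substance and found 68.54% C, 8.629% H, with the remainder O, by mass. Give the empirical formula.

C4H6O

Assume 100 g: 68.54 g C, 8.629 g H, 22.831 g O.
C: 68.54 g ÷ 12.01 g/mol = 5.707 mol
H: 8.629 g ÷ 1.008 g/mol = 8.561 mol
O: 22.831 g ÷ 16.00 g/mol = 1.427 mol
Divide by the smallest (1.427 mol O): C 3.999, H 5.999, O 1.000
≈ 4:6:1 → C4H6O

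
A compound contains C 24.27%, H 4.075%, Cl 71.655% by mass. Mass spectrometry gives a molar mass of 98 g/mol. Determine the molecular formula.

C2H4Cl2

Assume 100 g: 24.27 g C, 4.075 g H, 71.655 g Cl.
C: 24.27 g ÷ 12.01 g/mol = 2.021 mol
H: 4.075 g ÷ 1.008 g/mol = 4.043 mol
Cl: 71.655 g ÷ 35.45 g/mol = 2.021 mol
Divide by the smallest (2.021 mol C): C 1.000, H 2.001, Cl 1.000
→ CH2Cl
Empirical-formula mass = 49.48 g/mol
n = 98 / 49.48 = 1.98 ≈ 2
Molecular formula = (CH2Cl)×2 = C2H4Cl2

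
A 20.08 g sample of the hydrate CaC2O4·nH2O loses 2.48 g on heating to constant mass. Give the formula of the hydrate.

Mass of anhydrous CaC2O4 = 20.08 − 2.48 = 17.6 g
mol H2O = 2.48 / 18.02 = 0.1376
Molar mass of CaC2O4 = 128.10 g/mol → mol CaC2O4 = 17.6 / 128.10 = 0.1374
n = 0.1376 / 0.1374 = 1.00 ≈ 1 → CaC2O4·H2O

CaC2O4·H2O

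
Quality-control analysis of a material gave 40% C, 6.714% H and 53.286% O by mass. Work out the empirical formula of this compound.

Assume 100 g: 40 g C, 6.714 g H, 53.286 g O.
Moles — C: 40 / 12.01 = 3.331 mol; H: 6.714 / 1.008 = 6.661 mol; O: 53.286 / 16.00 = 3.33 mol
Ratios (÷ 3.33): C 1.000, H 2.000, O 1.000
Ratio ≈ 1:2:1, so the empirical formula is CH2O

CH2O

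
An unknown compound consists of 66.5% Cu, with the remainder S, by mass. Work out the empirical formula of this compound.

CuS

Assume 100 g: 66.5 g Cu, 33.5 g S.
Moles — Cu: 66.5 / 63.55 = 1.046 mol; S: 33.5 / 32.07 = 1.045 mol
Divide by the smallest (1.045 mol S): Cu 1.002, S 1.000
Ratio ≈ 1:1, so the empirical formula is CuS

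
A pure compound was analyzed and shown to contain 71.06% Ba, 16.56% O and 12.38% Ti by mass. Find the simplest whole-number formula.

Ba2O4Ti

Assume 100 g: 71.06 g Ba, 16.56 g O, 12.38 g Ti.
n(Ba) = 71.06/137.33 = 0.5174, n(O) = 16.56/16.00 = 1.035, n(Ti) = 12.38/47.87 = 0.2586
Smallest is Ti at 0.2586 mol; normalising gives Ba 2.001, O 4.002, Ti 1.000
≈ 2:4:1 → Ba2O4Ti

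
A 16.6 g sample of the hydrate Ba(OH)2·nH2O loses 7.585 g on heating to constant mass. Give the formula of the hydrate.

Ba(OH)2·8H2O

Mass of anhydrous Ba(OH)2 = 16.6 − 7.585 = 9.015 g
mol H2O = 7.585 / 18.02 = 0.4209
Molar mass of Ba(OH)2 = 171.35 g/mol → mol Ba(OH)2 = 9.015 / 171.35 = 0.05261
n = 0.4209 / 0.05261 = 8.00 ≈ 8 → Ba(OH)2·8H2O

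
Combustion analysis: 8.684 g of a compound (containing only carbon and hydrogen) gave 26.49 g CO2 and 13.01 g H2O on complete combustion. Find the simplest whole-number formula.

mol C = 26.49 / 44.01 = 0.6019; mass C = 0.6019 × 12.01 = 7.229 g
mol H = 2 × (13.01 / 18.02) = 1.444; mass H = 1.444 × 1.008 = 1.456 g
Divide by the smallest (0.6019 mol C): C 1.000, H 2.399
×5: C 5.00, H 11.99 → C5H12

C5H12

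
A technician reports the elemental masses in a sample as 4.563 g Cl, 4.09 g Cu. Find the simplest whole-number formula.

n(Cl) = 4.563/35.45 = 0.1287, n(Cu) = 4.09/63.55 = 0.06436
Smallest is Cu at 0.06436 mol; normalising gives Cl 2.000, Cu 1.000
≈ 2:1 → Cl2Cu

Cl2Cu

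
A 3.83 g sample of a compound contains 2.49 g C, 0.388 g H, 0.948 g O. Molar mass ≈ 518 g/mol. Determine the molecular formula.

C28H52O8

C: 2.49 g ÷ 12.01 g/mol = 0.2073 mol
H: 0.388 g ÷ 1.008 g/mol = 0.3849 mol
O: 0.948 g ÷ 16.00 g/mol = 0.05925 mol
Ratios (÷ 0.05925): C 3.499, H 6.497, O 1.000
Scaling by 2: C 7.00, H 12.99, O 2.00 → C7H13O2
Empirical-formula mass = 129.17 g/mol
n = 518 / 129.17 = 4.01 ≈ 4
Molecular formula = (C7H13O2)×4 = C28H52O8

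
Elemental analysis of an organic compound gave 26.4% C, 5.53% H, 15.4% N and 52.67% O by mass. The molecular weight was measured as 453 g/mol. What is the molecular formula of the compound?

Assume 100 g: 26.4 g C, 5.53 g H, 15.4 g N, 52.67 g O.
n(C) = 26.4/12.01 = 2.198, n(H) = 5.53/1.008 = 5.486, n(N) = 15.4/14.01 = 1.099, n(O) = 52.67/16.00 = 3.292
Smallest is N at 1.099 mol; normalising gives C 2.000, H 4.991, N 1.000, O 2.995
→ C2H5NO3
Empirical-formula mass = 91.07 g/mol
n = 453 / 91.07 = 4.97 ≈ 5
Molecular formula = (C2H5NO3)×5 = C10H25N5O15

C10H25N5O15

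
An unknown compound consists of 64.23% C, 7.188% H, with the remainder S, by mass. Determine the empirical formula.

C6H8S

Assume 100 g: 64.23 g C, 7.188 g H, 28.582 g S.
C: 64.23 g ÷ 12.01 g/mol = 5.348 mol
H: 7.188 g ÷ 1.008 g/mol = 7.131 mol
S: 28.582 g ÷ 32.07 g/mol = 0.8912 mol
Divide by the smallest (0.8912 mol S): C 6.001, H 8.001, S 1.000
Ratio ≈ 6:8:1, so the empirical formula is C6H8S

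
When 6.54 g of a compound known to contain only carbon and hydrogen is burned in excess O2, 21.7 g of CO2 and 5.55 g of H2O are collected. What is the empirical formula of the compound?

C4H5

mol C = 21.7 / 44.01 = 0.4931; mass C = 0.4931 × 12.01 = 5.922 g
mol H = 2 × (5.55 / 18.02) = 0.6160; mass H = 0.6160 × 1.008 = 0.6209 g
Smallest is C at 0.4931 mol; normalising gives C 1.000, H 1.249
Multiply by 4: C 4.00, H 5.00 → C4H5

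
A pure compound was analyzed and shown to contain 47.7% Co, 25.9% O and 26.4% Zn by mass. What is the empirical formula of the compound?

Assume 100 g: 47.7 g Co, 25.9 g O, 26.4 g Zn.
n(Co) = 47.7/58.93 = 0.8094, n(O) = 25.9/16.00 = 1.619, n(Zn) = 26.4/65.38 = 0.4038
Divide by the smallest (0.4038 mol Zn): Co 2.005, O 4.009, Zn 1.000
≈ 2:4:1 → Co2O4Zn

Co2O4Zn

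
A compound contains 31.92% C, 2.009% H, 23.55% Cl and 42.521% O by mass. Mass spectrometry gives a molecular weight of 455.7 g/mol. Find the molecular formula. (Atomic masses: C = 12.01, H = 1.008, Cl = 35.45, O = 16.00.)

C12H9Cl3O12

Assume 100 g: 31.92 g C, 2.009 g H, 23.55 g Cl, 42.521 g O.
C: 31.92 g ÷ 12.01 g/mol = 2.658 mol
H: 2.009 g ÷ 1.008 g/mol = 1.993 mol
Cl: 23.55 g ÷ 35.45 g/mol = 0.6643 mol
O: 42.521 g ÷ 16.00 g/mol = 2.658 mol
Smallest is Cl at 0.6643 mol; normalising gives C 4.001, H 3.000, Cl 1.000, O 4.000
≈ 4:3:1:4 → C4H3ClO4
Empirical-formula mass = 150.51 g/mol
n = 455.7 / 150.51 = 3.03 ≈ 3
Molecular formula = (C4H3ClO4)×3 = C12H9Cl3O12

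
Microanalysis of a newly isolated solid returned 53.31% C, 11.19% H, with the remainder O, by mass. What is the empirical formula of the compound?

C2H5O

Assume 100 g: 53.31 g C, 11.19 g H, 35.5 g O.
C: 53.31 g ÷ 12.01 g/mol = 4.439 mol
H: 11.19 g ÷ 1.008 g/mol = 11.1 mol
O: 35.5 g ÷ 16.00 g/mol = 2.219 mol
Ratios (÷ 2.219): C 2.001, H 5.003, O 1.000
Ratio ≈ 2:5:1, so the empirical formula is C2H5O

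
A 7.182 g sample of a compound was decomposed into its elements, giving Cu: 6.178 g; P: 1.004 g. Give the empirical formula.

Cu3P

Cu: 6.178 g ÷ 63.55 g/mol = 0.09721 mol
P: 1.004 g ÷ 30.97 g/mol = 0.03242 mol
Divide by the smallest (0.03242 mol P): Cu 2.999, P 1.000
Ratio ≈ 3:1, so the empirical formula is Cu3P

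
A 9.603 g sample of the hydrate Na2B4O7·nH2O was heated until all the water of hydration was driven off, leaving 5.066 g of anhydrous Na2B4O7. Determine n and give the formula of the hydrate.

Na2B4O7·10H2O

Mass of water lost = 9.603 − 5.066 = 4.537 g → 4.537 / 18.02 = 0.2518 mol H2O
Molar mass of Na2B4O7 = 201.22 g/mol → mol Na2B4O7 = 5.066 / 201.22 = 0.02518
n = 0.2518 / 0.02518 = 10.00 ≈ 10 → Na2B4O7·10H2O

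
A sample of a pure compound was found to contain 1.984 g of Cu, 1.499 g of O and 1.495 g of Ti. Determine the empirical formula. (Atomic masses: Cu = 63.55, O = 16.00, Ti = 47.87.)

CuO3Ti

n(Cu) = 1.984/63.55 = 0.03122, n(O) = 1.499/16.00 = 0.09369, n(Ti) = 1.495/47.87 = 0.03123
Divide by the smallest (0.03122 mol Cu): Cu 1.000, O 3.001, Ti 1.000
≈ 1:3:1 → CuO3Ti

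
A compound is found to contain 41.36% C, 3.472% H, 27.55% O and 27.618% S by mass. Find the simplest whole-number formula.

Assume 100 g: 41.36 g C, 3.472 g H, 27.55 g O, 27.618 g S.
n(C) = 41.36/12.01 = 3.444, n(H) = 3.472/1.008 = 3.444, n(O) = 27.55/16.00 = 1.722, n(S) = 27.618/32.07 = 0.8612
Ratios (÷ 0.8612): C 3.999, H 4.000, O 1.999, S 1.000
≈ 4:4:2:1 → C4H4O2S

C4H4O2S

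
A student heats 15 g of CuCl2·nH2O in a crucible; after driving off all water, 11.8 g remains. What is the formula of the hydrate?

CuCl2·2H2O

Mass of water lost = 15 − 11.8 = 3.2 g → 3.2 / 18.02 = 0.1776 mol H2O
Molar mass of CuCl2 = 134.45 g/mol → mol CuCl2 = 11.8 / 134.45 = 0.08776
n = 0.1776 / 0.08776 = 2.02 ≈ 2 → CuCl2·2H2O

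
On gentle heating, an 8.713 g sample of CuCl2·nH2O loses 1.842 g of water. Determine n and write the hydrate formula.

Mass of anhydrous CuCl2 = 8.713 − 1.842 = 6.871 g
mol H2O = 1.842 / 18.02 = 0.1022
Molar mass of CuCl2 = 134.45 g/mol → mol CuCl2 = 6.871 / 134.45 = 0.0511
n = 0.1022 / 0.0511 = 2.00 ≈ 2 → CuCl2·2H2O

CuCl2·2H2O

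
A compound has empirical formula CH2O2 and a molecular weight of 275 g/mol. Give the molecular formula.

C6H12O12

Empirical-formula mass = 46.03 g/mol
n = 275 / 46.03 = 5.97 ≈ 6
Molecular formula = (CH2O2)6 = C6H12O12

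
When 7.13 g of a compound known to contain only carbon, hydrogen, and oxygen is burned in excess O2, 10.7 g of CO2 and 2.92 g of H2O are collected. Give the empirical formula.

C3H4O3

mol C = 10.7 / 44.01 = 0.2431; mass C = 0.2431 × 12.01 = 2.920 g
mol H = 2 × (2.92 / 18.02) = 0.3241; mass H = 0.3241 × 1.008 = 0.3267 g
mass O = 7.13 − (3.247) = 3.883 g → mol O = 0.2427
Smallest is O at 0.2427 mol; normalising gives C 1.002, H 1.335, O 1.000
Multiply by 3: C 3.01, H 4.01, O 3.00 → C3H4O3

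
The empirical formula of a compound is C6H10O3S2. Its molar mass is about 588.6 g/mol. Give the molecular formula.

C18H30O9S6

Empirical-formula mass = 194.28 g/mol
n = 588.6 / 194.28 = 3.03 ≈ 3
Molecular formula = (C6H10O3S2)3 = C18H30O9S6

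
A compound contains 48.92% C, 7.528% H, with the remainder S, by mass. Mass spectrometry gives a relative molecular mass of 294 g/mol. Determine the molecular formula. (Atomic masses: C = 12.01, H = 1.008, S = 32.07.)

C12H22S4

Assume 100 g: 48.92 g C, 7.528 g H, 43.552 g S.
Moles — C: 48.92 / 12.01 = 4.073 mol; H: 7.528 / 1.008 = 7.468 mol; S: 43.552 / 32.07 = 1.358 mol
Ratios (÷ 1.358): C 2.999, H 5.499, S 1.000
Multiply by 2: C 6.00, H 11.00, S 2.00 → C6H11S2
Empirical-formula mass = 147.29 g/mol
n = 294 / 147.29 = 2.00 ≈ 2
Molecular formula = (C6H11S2)×2 = C12H22S4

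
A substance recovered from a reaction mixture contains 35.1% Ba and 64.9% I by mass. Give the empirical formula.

BaI2

Assume 100 g: 35.1 g Ba, 64.9 g I.
n(Ba) = 35.1/137.33 = 0.2556, n(I) = 64.9/126.90 = 0.5114
Smallest is Ba at 0.2556 mol; normalising gives Ba 1.000, I 2.001
Ratio ≈ 1:2, so the empirical formula is BaI2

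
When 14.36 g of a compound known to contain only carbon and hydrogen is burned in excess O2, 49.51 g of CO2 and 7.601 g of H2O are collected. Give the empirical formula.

C4H3

mol C = 49.51 / 44.01 = 1.125; mass C = 1.125 × 12.01 = 13.51 g
mol H = 2 × (7.601 / 18.02) = 0.8436; mass H = 0.8436 × 1.008 = 0.8504 g
Ratios (÷ 0.8436): C 1.334, H 1.000
Multiply by 3: C 4.00, H 3.00 → C4H3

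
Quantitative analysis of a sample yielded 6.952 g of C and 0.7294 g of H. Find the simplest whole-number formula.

Moles — C: 6.952 / 12.01 = 0.5789 mol; H: 0.7294 / 1.008 = 0.7236 mol
Ratios (÷ 0.5789): C 1.000, H 1.250
Multiply by 4: C 4.00, H 5.00 → C4H5

C4H5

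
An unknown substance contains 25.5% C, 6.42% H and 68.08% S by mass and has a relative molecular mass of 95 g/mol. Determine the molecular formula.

Assume 100 g: 25.5 g C, 6.42 g H, 68.08 g S.
C: 25.5 g ÷ 12.01 g/mol = 2.123 mol
H: 6.42 g ÷ 1.008 g/mol = 6.369 mol
S: 68.08 g ÷ 32.07 g/mol = 2.123 mol
Smallest is S at 2.123 mol; normalising gives C 1.000, H 3.000, S 1.000
Ratio ≈ 1:3:1, so the empirical formula is CH3S
Empirical-formula mass = 47.10 g/mol
n = 95 / 47.10 = 2.02 ≈ 2
Molecular formula = (CH3S)×2 = C2H6S2

C2H6S2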